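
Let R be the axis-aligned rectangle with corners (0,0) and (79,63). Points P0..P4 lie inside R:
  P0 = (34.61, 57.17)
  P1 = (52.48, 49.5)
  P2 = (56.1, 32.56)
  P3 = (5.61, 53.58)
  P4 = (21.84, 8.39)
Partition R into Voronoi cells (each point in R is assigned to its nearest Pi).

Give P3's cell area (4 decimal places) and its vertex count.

Area of P3's cell: 695.6653 (4 vertices)

1. box [0,79]×[0,63]: [(0, 0) (79, 0) (79, 63) (0, 63)]
2. ⊥bis P3·P0 via (20.11,55.375): [(0, 0) (26.965, 0) (19.1661, 63) (0, 63)]  |A|=1453.1303
3. ⊥bis P3·P1 via (29.045,51.54): [(0, 0) (24.5585, 0) (25.5521, 11.414) (19.1661, 63) (0, 63)]  |A|=1439.396
4. ⊥bis P3·P2 via (30.855,43.07): [(0, 0) (12.9241, 0) (23.7469, 25.9963) (19.1661, 63) (0, 63)]  |A|=1270.6239
5. ⊥bis P3·P4 via (13.725,30.985): [(0, 26.0557) (22.729, 34.2188) (19.1661, 63) (0, 63)]  |A|=695.6653
6. canonical 4-gon: [(0, 26.0557) (22.729, 34.2188) (19.1661, 63) (0, 63)]
7. shoelace: 695.6653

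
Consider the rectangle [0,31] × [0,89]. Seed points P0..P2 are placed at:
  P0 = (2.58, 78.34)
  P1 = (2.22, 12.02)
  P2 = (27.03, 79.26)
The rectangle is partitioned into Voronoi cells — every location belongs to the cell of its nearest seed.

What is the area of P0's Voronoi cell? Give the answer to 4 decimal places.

1. box [0,31]×[0,89]: [(0, 0) (31, 0) (31, 89) (0, 89)]
2. ⊥bis P0·P1 via (2.4,45.18): [(0, 45.193) (31, 45.0248) (31, 89) (0, 89)]  |A|=1360.6244
3. ⊥bis P0·P2 via (14.805,78.8): [(0, 45.193) (16.0728, 45.1058) (14.4212, 89) (0, 89)]  |A|=668.5548
4. canonical 4-gon: [(0, 45.193) (16.0728, 45.1058) (14.4212, 89) (0, 89)]
5. shoelace: 668.5548

Area of P0's cell: 668.5548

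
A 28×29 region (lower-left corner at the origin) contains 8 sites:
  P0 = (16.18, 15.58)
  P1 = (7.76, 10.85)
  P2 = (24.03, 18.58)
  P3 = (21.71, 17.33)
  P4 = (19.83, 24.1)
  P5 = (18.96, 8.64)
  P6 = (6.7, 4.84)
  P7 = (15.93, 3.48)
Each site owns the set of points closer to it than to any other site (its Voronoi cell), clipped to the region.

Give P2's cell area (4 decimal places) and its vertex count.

Area of P2's cell: 57.3974 (4 vertices)

1. box [0,28]×[0,29]: [(0, 0) (28, 0) (28, 29) (0, 29)]
2. ⊥bis P2·P0 via (20.105,17.08): [(26.6324, 0) (28, 0) (28, 29) (15.5496, 29)]  |A|=200.3614
3. ⊥bis P2·P1 via (15.895,14.715): [(26.6324, 0) (28, 0) (28, 29) (15.5496, 29)]  |A|=200.3614
4. ⊥bis P2·P3 via (22.87,17.955): [(28, 8.4337) (28, 29) (16.919, 29)]  |A|=113.9472
5. ⊥bis P2·P4 via (21.93,21.34): [(21.3032, 20.8631) (28, 8.4337) (28, 25.9585)]  |A|=58.6803
6. ⊥bis P2·P5 via (21.495,13.61): [(21.3032, 20.8631) (26.6193, 10.9963) (28, 10.2921) (28, 25.9585)]  |A|=57.3974
7. ⊥bis P2·P6 via (15.365,11.71): [(21.3032, 20.8631) (26.6193, 10.9963) (28, 10.2921) (28, 25.9585)]  |A|=57.3974
8. ⊥bis P2·P7 via (19.98,11.03): [(21.3032, 20.8631) (26.6193, 10.9963) (28, 10.2921) (28, 25.9585)]  |A|=57.3974
9. canonical 4-gon: [(21.3032, 20.8631) (26.6193, 10.9963) (28, 10.2921) (28, 25.9585)]
10. shoelace: 57.3974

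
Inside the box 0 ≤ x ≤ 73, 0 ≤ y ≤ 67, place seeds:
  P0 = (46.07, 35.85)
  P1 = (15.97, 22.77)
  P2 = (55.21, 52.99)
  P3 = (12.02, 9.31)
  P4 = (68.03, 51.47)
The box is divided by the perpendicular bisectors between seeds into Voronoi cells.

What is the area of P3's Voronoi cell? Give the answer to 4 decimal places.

1. box [0,73]×[0,67]: [(0, 0) (73, 0) (73, 67) (0, 67)]
2. ⊥bis P3·P0 via (29.045,22.58): [(0, 59.8438) (0, 0) (46.6448, 0)]  |A|=1395.7019
3. ⊥bis P3·P1 via (13.995,16.04): [(40.1178, 8.374) (0, 20.147) (0, 0) (46.6448, 0)]  |A|=599.4272
4. ⊥bis P3·P2 via (33.615,31.15): [(40.1178, 8.374) (0, 20.147) (0, 0) (46.6448, 0)]  |A|=599.4272
5. ⊥bis P3·P4 via (40.025,30.39): [(40.1178, 8.374) (0, 20.147) (0, 0) (46.6448, 0)]  |A|=599.4272
6. canonical 4-gon: [(40.1178, 8.374) (0, 20.147) (0, 0) (46.6448, 0)]
7. shoelace: 599.4272

Area of P3's cell: 599.4272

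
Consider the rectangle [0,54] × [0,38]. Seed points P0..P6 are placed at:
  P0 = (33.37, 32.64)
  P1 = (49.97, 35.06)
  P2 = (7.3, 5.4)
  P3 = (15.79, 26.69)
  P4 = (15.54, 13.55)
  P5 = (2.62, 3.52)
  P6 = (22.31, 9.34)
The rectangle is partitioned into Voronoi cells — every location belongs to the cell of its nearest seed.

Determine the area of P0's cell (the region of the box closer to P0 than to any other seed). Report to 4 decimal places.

1. box [0,54]×[0,38]: [(0, 0) (54, 0) (54, 38) (0, 38)]
2. ⊥bis P0·P1 via (41.67,33.85): [(0, 0) (46.6048, 0) (41.065, 38) (0, 38)]  |A|=1665.7254
3. ⊥bis P0·P2 via (20.335,19.02): [(40.2086, 0) (46.6048, 0) (41.065, 38) (0.5032, 38)]  |A|=892.2013
4. ⊥bis P0·P3 via (24.58,29.665): [(31.9428, 7.9108) (40.2086, 0) (46.6048, 0) (41.065, 38) (21.759, 38)]  |A|=572.4163
5. ⊥bis P0·P4 via (24.455,23.095): [(27.8892, 19.8874) (46.1985, 2.7866) (41.065, 38) (21.759, 38)]  |A|=453.3127
6. ⊥bis P0·P5 via (17.995,18.08): [(27.8892, 19.8874) (46.1985, 2.7866) (41.065, 38) (21.759, 38)]  |A|=453.3127
7. ⊥bis P0·P6 via (27.84,20.99): [(27.4541, 21.1732) (44.7123, 12.9811) (41.065, 38) (21.759, 38)]  |A|=363.3811
8. canonical 4-gon: [(27.4541, 21.1732) (44.7123, 12.9811) (41.065, 38) (21.759, 38)]
9. shoelace: 363.3811

Area of P0's cell: 363.3811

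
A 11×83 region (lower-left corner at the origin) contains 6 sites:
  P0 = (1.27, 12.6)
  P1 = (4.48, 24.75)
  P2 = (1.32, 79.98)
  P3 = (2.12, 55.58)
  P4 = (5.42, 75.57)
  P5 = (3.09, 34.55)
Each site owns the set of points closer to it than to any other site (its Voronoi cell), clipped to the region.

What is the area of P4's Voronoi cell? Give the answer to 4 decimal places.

Area of P4's cell: 157.2466

1. box [0,11]×[0,83]: [(0, 0) (11, 0) (11, 83) (0, 83)]
2. ⊥bis P4·P0 via (3.345,44.085): [(0, 44.3055) (11, 43.5805) (11, 83) (0, 83)]  |A|=429.6273
3. ⊥bis P4·P1 via (4.95,50.16): [(0, 50.2516) (11, 50.0481) (11, 83) (0, 83)]  |A|=361.3519
4. ⊥bis P4·P2 via (3.37,77.775): [(0, 74.6419) (0, 50.2516) (11, 50.0481) (11, 83) (8.9901, 83)]  |A|=323.782
5. ⊥bis P4·P3 via (3.77,65.575): [(0, 74.6419) (0, 66.1974) (11, 64.3815) (11, 83) (8.9901, 83)]  |A|=157.2466
6. ⊥bis P4·P5 via (4.255,55.06): [(0, 74.6419) (0, 66.1974) (11, 64.3815) (11, 83) (8.9901, 83)]  |A|=157.2466
7. canonical 5-gon: [(0, 74.6419) (0, 66.1974) (11, 64.3815) (11, 83) (8.9901, 83)]
8. shoelace: 157.2466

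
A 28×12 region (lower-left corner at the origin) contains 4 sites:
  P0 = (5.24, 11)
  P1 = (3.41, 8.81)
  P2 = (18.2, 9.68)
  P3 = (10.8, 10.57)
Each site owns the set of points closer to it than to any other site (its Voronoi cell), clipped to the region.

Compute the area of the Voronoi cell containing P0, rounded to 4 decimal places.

1. box [0,28]×[0,12]: [(0, 0) (28, 0) (28, 12) (0, 12)]
2. ⊥bis P0·P1 via (4.325,9.905): [(16.1785, 0) (28, 0) (28, 12) (1.8179, 12)]  |A|=228.0216
3. ⊥bis P0·P2 via (11.72,10.34): [(11.0992, 4.2444) (11.8891, 12) (1.8179, 12)]  |A|=39.0541
4. ⊥bis P0·P3 via (8.02,10.785): [(7.7318, 7.0582) (8.114, 12) (1.8179, 12)]  |A|=15.5569
5. canonical 3-gon: [(7.7318, 7.0582) (8.114, 12) (1.8179, 12)]
6. shoelace: 15.5569

Area of P0's cell: 15.5569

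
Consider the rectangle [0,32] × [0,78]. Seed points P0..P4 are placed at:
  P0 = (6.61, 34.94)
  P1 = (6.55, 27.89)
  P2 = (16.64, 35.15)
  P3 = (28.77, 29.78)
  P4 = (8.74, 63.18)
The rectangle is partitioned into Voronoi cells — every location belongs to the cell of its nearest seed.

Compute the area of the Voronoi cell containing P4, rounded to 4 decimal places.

1. box [0,32]×[0,78]: [(0, 0) (32, 0) (32, 78) (0, 78)]
2. ⊥bis P4·P0 via (7.675,49.06): [(0, 49.6389) (32, 47.2253) (32, 78) (0, 78)]  |A|=946.1732
3. ⊥bis P4·P1 via (7.645,45.535): [(0, 49.6389) (32, 47.2253) (32, 78) (0, 78)]  |A|=946.1732
4. ⊥bis P4·P2 via (12.69,49.165): [(0, 49.6389) (11.3373, 48.7838) (32, 54.6073) (32, 78) (0, 78)]  |A|=869.9067
5. ⊥bis P4·P3 via (18.755,46.48): [(0, 49.6389) (11.3373, 48.7838) (32, 54.6073) (32, 78) (0, 78)]  |A|=869.9067
6. canonical 5-gon: [(0, 49.6389) (11.3373, 48.7838) (32, 54.6073) (32, 78) (0, 78)]
7. shoelace: 869.9067

Area of P4's cell: 869.9067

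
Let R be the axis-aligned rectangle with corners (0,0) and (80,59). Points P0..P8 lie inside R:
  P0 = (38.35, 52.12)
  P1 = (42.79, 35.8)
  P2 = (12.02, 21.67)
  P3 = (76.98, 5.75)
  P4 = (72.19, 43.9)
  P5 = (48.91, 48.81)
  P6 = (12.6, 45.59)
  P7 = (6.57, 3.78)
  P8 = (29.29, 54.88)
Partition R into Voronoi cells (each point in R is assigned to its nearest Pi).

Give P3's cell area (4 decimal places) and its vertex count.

Area of P3's cell: 674.8551 (5 vertices)

1. box [0,80]×[0,59]: [(0, 0) (80, 0) (80, 59) (0, 59)]
2. ⊥bis P3·P0 via (57.665,28.935): [(22.9325, 0) (80, 0) (80, 47.5419)]  |A|=1356.5478
3. ⊥bis P3·P1 via (59.885,20.775): [(41.6256, 0) (80, 0) (80, 43.6613)]  |A|=837.7371
4. ⊥bis P3·P2 via (44.5,13.71): [(41.6256, 0) (80, 0) (80, 43.6613)]  |A|=837.7371
5. ⊥bis P3·P4 via (74.585,24.825): [(62.0627, 23.2527) (41.6256, 0) (80, 0) (80, 25.5049)]  |A|=674.8992
6. ⊥bis P3·P5 via (62.945,27.28): [(62.0627, 23.2527) (41.6256, 0) (80, 0) (80, 25.5049)]  |A|=674.8992
7. ⊥bis P3·P6 via (44.79,25.67): [(62.0627, 23.2527) (41.6256, 0) (80, 0) (80, 25.5049)]  |A|=674.8992
8. ⊥bis P3·P7 via (41.775,4.765): [(62.0627, 23.2527) (41.8996, 0.3117) (41.9083, 0) (80, 0) (80, 25.5049)]  |A|=674.8551
9. ⊥bis P3·P8 via (53.135,30.315): [(62.0627, 23.2527) (41.8996, 0.3117) (41.9083, 0) (80, 0) (80, 25.5049)]  |A|=674.8551
10. canonical 5-gon: [(62.0627, 23.2527) (41.8996, 0.3117) (41.9083, 0) (80, 0) (80, 25.5049)]
11. shoelace: 674.8551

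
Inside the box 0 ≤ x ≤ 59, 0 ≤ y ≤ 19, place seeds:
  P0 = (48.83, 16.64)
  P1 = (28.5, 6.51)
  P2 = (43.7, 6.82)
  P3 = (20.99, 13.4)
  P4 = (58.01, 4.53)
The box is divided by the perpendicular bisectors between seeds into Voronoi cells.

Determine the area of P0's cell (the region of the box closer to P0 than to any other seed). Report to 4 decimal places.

Area of P0's cell: 146.0863

1. box [0,59]×[0,19]: [(0, 0) (59, 0) (59, 19) (0, 19)]
2. ⊥bis P0·P1 via (38.665,11.575): [(44.4326, 0) (59, 0) (59, 19) (34.9653, 19)]  |A|=366.7204
3. ⊥bis P0·P2 via (46.265,11.73): [(35.8861, 17.152) (59, 5.0772) (59, 19) (34.9653, 19)]  |A|=183.1136
4. ⊥bis P0·P3 via (34.91,15.02): [(35.8861, 17.152) (59, 5.0772) (59, 19) (34.9653, 19)]  |A|=183.1136
5. ⊥bis P0·P4 via (53.42,10.585): [(35.8861, 17.152) (51.3951, 9.05) (59, 14.8149) (59, 19) (34.9653, 19)]  |A|=146.0863
6. canonical 5-gon: [(35.8861, 17.152) (51.3951, 9.05) (59, 14.8149) (59, 19) (34.9653, 19)]
7. shoelace: 146.0863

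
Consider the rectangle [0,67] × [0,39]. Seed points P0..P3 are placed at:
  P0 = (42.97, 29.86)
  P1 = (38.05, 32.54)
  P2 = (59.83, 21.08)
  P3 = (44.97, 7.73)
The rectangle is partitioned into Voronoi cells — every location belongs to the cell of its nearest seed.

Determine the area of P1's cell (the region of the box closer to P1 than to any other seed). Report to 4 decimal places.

1. box [0,67]×[0,39]: [(0, 0) (67, 0) (67, 39) (0, 39)]
2. ⊥bis P1·P0 via (40.51,31.2): [(0, 0) (23.5149, 0) (44.7588, 39) (0, 39)]  |A|=1331.3363
3. ⊥bis P1·P2 via (48.94,26.81): [(0, 0) (23.5149, 0) (44.7588, 39) (0, 39)]  |A|=1331.3363
4. ⊥bis P1·P3 via (41.51,20.135): [(0, 8.557) (33.2238, 17.8238) (44.7588, 39) (0, 39)]  |A|=979.6254
5. canonical 4-gon: [(0, 8.557) (33.2238, 17.8238) (44.7588, 39) (0, 39)]
6. shoelace: 979.6254

Area of P1's cell: 979.6254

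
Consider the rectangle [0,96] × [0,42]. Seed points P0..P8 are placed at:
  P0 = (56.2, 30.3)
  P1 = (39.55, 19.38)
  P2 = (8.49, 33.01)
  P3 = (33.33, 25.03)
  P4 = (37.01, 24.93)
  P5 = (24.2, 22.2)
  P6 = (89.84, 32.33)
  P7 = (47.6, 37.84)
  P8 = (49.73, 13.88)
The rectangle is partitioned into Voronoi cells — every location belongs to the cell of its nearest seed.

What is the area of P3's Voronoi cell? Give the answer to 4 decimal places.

1. box [0,96]×[0,42]: [(0, 0) (96, 0) (96, 42) (0, 42)]
2. ⊥bis P3·P0 via (44.765,27.665): [(0, 0) (51.1399, 0) (41.4617, 42) (0, 42)]  |A|=1944.6351
3. ⊥bis P3·P1 via (36.44,22.205): [(0, 0) (16.2699, 0) (44.084, 30.6202) (41.4617, 42) (0, 42)]  |A|=1410.771
4. ⊥bis P3·P2 via (20.91,29.02): [(11.5871, 0) (16.2699, 0) (44.084, 30.6202) (41.4617, 42) (25.0799, 42)]  |A|=640.7629
5. ⊥bis P3·P4 via (35.17,24.98): [(11.5871, 0) (16.2699, 0) (35.0531, 20.6782) (35.6325, 42) (25.0799, 42)]  |A|=514.1974
6. ⊥bis P3·P5 via (28.765,23.615): [(24.0551, 38.8099) (31.0435, 16.2641) (35.0531, 20.6782) (35.6325, 42) (25.0799, 42)]  |A|=199.9568
7. ⊥bis P3·P6 via (61.585,28.68): [(24.0551, 38.8099) (31.0435, 16.2641) (35.0531, 20.6782) (35.6325, 42) (25.0799, 42)]  |A|=199.9568
8. ⊥bis P3·P7 via (40.465,31.435): [(24.0551, 38.8099) (31.0435, 16.2641) (35.0531, 20.6782) (35.4958, 36.9705) (30.9809, 42) (25.0799, 42)]  |A|=188.2593
9. ⊥bis P3·P8 via (41.53,19.455): [(24.0551, 38.8099) (31.0435, 16.2641) (35.0531, 20.6782) (35.4958, 36.9705) (30.9809, 42) (25.0799, 42)]  |A|=188.2593
10. canonical 6-gon: [(24.0551, 38.8099) (31.0435, 16.2641) (35.0531, 20.6782) (35.4958, 36.9705) (30.9809, 42) (25.0799, 42)]
11. shoelace: 188.2593

Area of P3's cell: 188.2593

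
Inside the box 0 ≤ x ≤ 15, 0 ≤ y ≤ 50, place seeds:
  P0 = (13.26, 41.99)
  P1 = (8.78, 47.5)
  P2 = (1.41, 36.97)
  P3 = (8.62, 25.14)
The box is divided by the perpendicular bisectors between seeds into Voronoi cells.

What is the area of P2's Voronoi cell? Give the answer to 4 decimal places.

1. box [0,15]×[0,50]: [(0, 0) (15, 0) (15, 50) (0, 50)]
2. ⊥bis P2·P0 via (7.335,39.48): [(0, 0) (15, 0) (15, 21.3863) (2.8784, 50) (0, 50)]  |A|=576.5786
3. ⊥bis P2·P1 via (5.095,42.235): [(0, 45.801) (0, 0) (15, 0) (15, 21.3863) (6.6201, 41.1676)]  |A|=549.968
4. ⊥bis P2·P3 via (5.015,31.055): [(0, 45.801) (0, 27.9985) (9.6956, 33.9077) (6.6201, 41.1676)]  |A|=103.2085
5. canonical 4-gon: [(0, 45.801) (0, 27.9985) (9.6956, 33.9077) (6.6201, 41.1676)]
6. shoelace: 103.2085

Area of P2's cell: 103.2085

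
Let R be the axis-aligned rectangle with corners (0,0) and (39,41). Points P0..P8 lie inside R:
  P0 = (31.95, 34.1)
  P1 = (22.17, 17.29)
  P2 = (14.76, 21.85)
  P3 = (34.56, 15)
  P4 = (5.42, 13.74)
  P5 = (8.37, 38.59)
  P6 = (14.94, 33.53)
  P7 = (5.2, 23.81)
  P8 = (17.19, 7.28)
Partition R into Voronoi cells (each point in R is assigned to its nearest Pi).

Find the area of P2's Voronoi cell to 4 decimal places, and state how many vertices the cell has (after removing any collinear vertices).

1. box [0,39]×[0,41]: [(0, 0) (39, 0) (39, 41) (0, 41)]
2. ⊥bis P2·P0 via (23.355,27.975): [(0, 0) (39, 0) (39, 6.0209) (14.0731, 41) (0, 41)]  |A|=1163.0395
3. ⊥bis P2·P1 via (18.465,19.57): [(0, 0) (6.4219, 0) (23.5065, 27.7624) (14.0731, 41) (0, 41)]  |A|=664.1738
4. ⊥bis P2·P3 via (24.66,18.425): [(0, 0) (6.4219, 0) (23.5065, 27.7624) (14.0731, 41) (0, 41)]  |A|=664.1738
5. ⊥bis P2·P4 via (10.09,17.795): [(0, 29.4153) (14.3521, 12.8865) (23.5065, 27.7624) (14.0731, 41) (0, 41)]  |A|=411.7104
6. ⊥bis P2·P5 via (11.565,30.22): [(2.3542, 26.704) (14.3521, 12.8865) (23.5065, 27.7624) (19.576, 33.278)]  |A|=212.8985
7. ⊥bis P2·P6 via (14.85,27.69): [(5.3218, 27.8368) (2.3542, 26.704) (14.3521, 12.8865) (23.381, 27.5585)]  |A|=161.037
8. ⊥bis P2·P7 via (9.98,22.83): [(10.9886, 27.7495) (9.1659, 18.8592) (14.3521, 12.8865) (23.381, 27.5585)]  |A|=120.2695
9. ⊥bis P2·P8 via (15.975,14.565): [(10.9886, 27.7495) (9.1659, 18.8592) (13.2843, 14.1162) (15.3175, 14.4553) (23.381, 27.5585)]  |A|=118.8383
10. canonical 5-gon: [(10.9886, 27.7495) (9.1659, 18.8592) (13.2843, 14.1162) (15.3175, 14.4553) (23.381, 27.5585)]
11. shoelace: 118.8383

Area of P2's cell: 118.8383 (5 vertices)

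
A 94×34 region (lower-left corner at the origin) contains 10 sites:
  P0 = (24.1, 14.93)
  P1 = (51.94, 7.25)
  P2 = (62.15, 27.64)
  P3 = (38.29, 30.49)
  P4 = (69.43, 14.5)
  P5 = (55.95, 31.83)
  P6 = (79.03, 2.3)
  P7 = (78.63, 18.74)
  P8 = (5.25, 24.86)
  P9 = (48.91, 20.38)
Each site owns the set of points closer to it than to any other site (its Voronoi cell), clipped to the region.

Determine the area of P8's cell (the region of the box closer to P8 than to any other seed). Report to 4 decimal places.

Area of P8's cell: 445.6658

1. box [0,94]×[0,34]: [(0, 0) (94, 0) (94, 34) (0, 34)]
2. ⊥bis P8·P0 via (14.675,19.895): [(0, 0) (4.1945, 0) (22.1054, 34) (0, 34)]  |A|=447.098
3. ⊥bis P8·P1 via (28.595,16.055): [(0, 0) (4.1945, 0) (22.1054, 34) (0, 34)]  |A|=447.098
4. ⊥bis P8·P2 via (33.7,26.25): [(0, 0) (4.1945, 0) (22.1054, 34) (0, 34)]  |A|=447.098
5. ⊥bis P8·P3 via (21.77,27.675): [(0, 0) (4.1945, 0) (21.0376, 31.9731) (20.6922, 34) (0, 34)]  |A|=445.6658
6. ⊥bis P8·P4 via (37.34,19.68): [(0, 0) (4.1945, 0) (21.0376, 31.9731) (20.6922, 34) (0, 34)]  |A|=445.6658
7. ⊥bis P8·P5 via (30.6,28.345): [(0, 0) (4.1945, 0) (21.0376, 31.9731) (20.6922, 34) (0, 34)]  |A|=445.6658
8. ⊥bis P8·P6 via (42.14,13.58): [(0, 0) (4.1945, 0) (21.0376, 31.9731) (20.6922, 34) (0, 34)]  |A|=445.6658
9. ⊥bis P8·P7 via (41.94,21.8): [(0, 0) (4.1945, 0) (21.0376, 31.9731) (20.6922, 34) (0, 34)]  |A|=445.6658
10. ⊥bis P8·P9 via (27.08,22.62): [(0, 0) (4.1945, 0) (21.0376, 31.9731) (20.6922, 34) (0, 34)]  |A|=445.6658
11. canonical 5-gon: [(0, 0) (4.1945, 0) (21.0376, 31.9731) (20.6922, 34) (0, 34)]
12. shoelace: 445.6658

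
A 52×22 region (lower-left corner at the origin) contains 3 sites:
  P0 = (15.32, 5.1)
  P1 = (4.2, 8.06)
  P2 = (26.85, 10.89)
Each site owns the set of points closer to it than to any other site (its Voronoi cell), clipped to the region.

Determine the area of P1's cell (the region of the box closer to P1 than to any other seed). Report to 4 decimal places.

1. box [0,52]×[0,22]: [(0, 0) (52, 0) (52, 22) (0, 22)]
2. ⊥bis P1·P0 via (9.76,6.58): [(0, 0) (8.0085, 0) (13.8646, 22) (0, 22)]  |A|=240.604
3. ⊥bis P1·P2 via (15.525,9.475): [(0, 0) (8.0085, 0) (13.8646, 22) (0, 22)]  |A|=240.604
4. canonical 4-gon: [(0, 0) (8.0085, 0) (13.8646, 22) (0, 22)]
5. shoelace: 240.604

Area of P1's cell: 240.6040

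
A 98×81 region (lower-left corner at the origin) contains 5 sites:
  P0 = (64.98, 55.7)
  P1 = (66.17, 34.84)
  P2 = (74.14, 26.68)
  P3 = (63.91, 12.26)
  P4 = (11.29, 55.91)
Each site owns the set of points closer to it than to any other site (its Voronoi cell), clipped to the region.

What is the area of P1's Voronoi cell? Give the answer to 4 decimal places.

1. box [0,98]×[0,81]: [(0, 0) (98, 0) (98, 81) (0, 81)]
2. ⊥bis P1·P0 via (65.575,45.27): [(0, 41.5291) (0, 0) (98, 0) (98, 47.1197)]  |A|=4343.7957
3. ⊥bis P1·P2 via (70.155,30.76): [(86.2165, 46.4475) (0, 41.5291) (0, 0) (38.6617, 0)]  |A|=2688.1195
4. ⊥bis P1·P3 via (65.04,23.55): [(62.9838, 23.7558) (86.2165, 46.4475) (0, 41.5291) (0, 30.0598)]  |A|=1282.2603
5. ⊥bis P1·P4 via (38.73,45.375): [(31.6344, 26.8935) (62.9838, 23.7558) (86.2165, 46.4475) (38.0877, 43.7019)]  |A|=787.7608
6. canonical 4-gon: [(31.6344, 26.8935) (62.9838, 23.7558) (86.2165, 46.4475) (38.0877, 43.7019)]
7. shoelace: 787.7608

Area of P1's cell: 787.7608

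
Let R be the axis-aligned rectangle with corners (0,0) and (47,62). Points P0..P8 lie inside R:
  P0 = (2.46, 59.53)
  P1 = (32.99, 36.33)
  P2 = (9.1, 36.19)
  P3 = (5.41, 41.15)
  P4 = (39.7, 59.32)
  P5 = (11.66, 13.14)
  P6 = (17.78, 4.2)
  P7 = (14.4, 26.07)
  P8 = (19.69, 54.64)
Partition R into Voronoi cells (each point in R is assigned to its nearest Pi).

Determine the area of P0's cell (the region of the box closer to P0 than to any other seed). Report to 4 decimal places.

1. box [0,47]×[0,62]: [(0, 0) (47, 0) (47, 62) (0, 62)]
2. ⊥bis P0·P1 via (17.725,47.93): [(0, 24.6048) (28.4169, 62) (0, 62)]  |A|=531.3278
3. ⊥bis P0·P2 via (5.78,47.86): [(0, 46.2156) (20.9517, 52.1762) (28.4169, 62) (0, 62)]  |A|=304.9357
4. ⊥bis P0·P3 via (3.935,50.34): [(0, 49.7084) (21.7263, 53.1955) (28.4169, 62) (0, 62)]  |A|=258.6233
5. ⊥bis P0·P4 via (21.08,59.425): [(0, 49.7084) (21.0443, 53.086) (21.0945, 62) (0, 62)]  |A|=223.3513
6. ⊥bis P0·P5 via (7.06,36.335): [(0, 49.7084) (21.0443, 53.086) (21.0945, 62) (0, 62)]  |A|=223.3513
7. ⊥bis P0·P6 via (10.12,31.865): [(0, 49.7084) (21.0443, 53.086) (21.0945, 62) (0, 62)]  |A|=223.3513
8. ⊥bis P0·P7 via (8.43,42.8): [(0, 49.7084) (21.0443, 53.086) (21.0945, 62) (0, 62)]  |A|=223.3513
9. ⊥bis P0·P8 via (11.075,57.085): [(0, 49.7084) (9.4101, 51.2188) (12.4699, 62) (0, 62)]  |A|=125.0531
10. canonical 4-gon: [(0, 49.7084) (9.4101, 51.2188) (12.4699, 62) (0, 62)]
11. shoelace: 125.0531

Area of P0's cell: 125.0531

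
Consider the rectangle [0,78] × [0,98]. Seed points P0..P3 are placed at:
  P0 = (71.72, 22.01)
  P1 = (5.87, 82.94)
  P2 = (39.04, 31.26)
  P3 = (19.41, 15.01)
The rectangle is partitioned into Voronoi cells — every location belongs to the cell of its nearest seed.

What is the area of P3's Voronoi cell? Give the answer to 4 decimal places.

1. box [0,78]×[0,98]: [(0, 0) (78, 0) (78, 98) (0, 98)]
2. ⊥bis P3·P0 via (45.565,18.51): [(0, 0) (48.042, 0) (34.9278, 98) (0, 98)]  |A|=4065.5203
3. ⊥bis P3·P1 via (12.64,48.975): [(0, 46.4556) (0, 0) (48.042, 0) (40.7388, 54.5757)]  |A|=2257.2337
4. ⊥bis P3·P2 via (29.225,23.135): [(8.5149, 48.1528) (0, 46.4556) (0, 0) (48.042, 0) (47.9775, 0.482)]  |A|=1362.4332
5. canonical 5-gon: [(8.5149, 48.1528) (0, 46.4556) (0, 0) (48.042, 0) (47.9775, 0.482)]
6. shoelace: 1362.4332

Area of P3's cell: 1362.4332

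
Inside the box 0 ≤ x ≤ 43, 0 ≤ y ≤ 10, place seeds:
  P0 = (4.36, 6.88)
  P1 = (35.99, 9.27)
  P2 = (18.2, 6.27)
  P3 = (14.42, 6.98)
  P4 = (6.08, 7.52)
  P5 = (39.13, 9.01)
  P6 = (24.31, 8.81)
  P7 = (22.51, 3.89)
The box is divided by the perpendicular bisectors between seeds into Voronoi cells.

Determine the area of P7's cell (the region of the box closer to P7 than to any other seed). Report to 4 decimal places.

Area of P7's cell: 65.0986

1. box [0,43]×[0,10]: [(0, 0) (43, 0) (43, 10) (0, 10)]
2. ⊥bis P7·P0 via (13.435,5.385): [(12.5479, 0) (43, 0) (43, 10) (14.1953, 10)]  |A|=296.2842
3. ⊥bis P7·P1 via (29.25,6.58): [(12.5479, 0) (31.8761, 0) (27.885, 10) (14.1953, 10)]  |A|=165.0902
4. ⊥bis P7·P2 via (20.355,5.08): [(17.5498, 0) (31.8761, 0) (27.885, 10) (23.0718, 10)]  |A|=95.6977
5. ⊥bis P7·P3 via (18.465,5.435): [(17.5498, 0) (31.8761, 0) (27.885, 10) (23.0718, 10)]  |A|=95.6977
6. ⊥bis P7·P4 via (14.295,5.705): [(17.5498, 0) (31.8761, 0) (27.885, 10) (23.0718, 10)]  |A|=95.6977
7. ⊥bis P7·P5 via (30.82,6.45): [(17.5498, 0) (31.8761, 0) (27.885, 10) (23.0718, 10)]  |A|=95.6977
8. ⊥bis P7·P6 via (23.41,6.35): [(21.4519, 7.0664) (17.5498, 0) (31.8761, 0) (30.356, 3.8088)]  |A|=65.0986
9. canonical 4-gon: [(21.4519, 7.0664) (17.5498, 0) (31.8761, 0) (30.356, 3.8088)]
10. shoelace: 65.0986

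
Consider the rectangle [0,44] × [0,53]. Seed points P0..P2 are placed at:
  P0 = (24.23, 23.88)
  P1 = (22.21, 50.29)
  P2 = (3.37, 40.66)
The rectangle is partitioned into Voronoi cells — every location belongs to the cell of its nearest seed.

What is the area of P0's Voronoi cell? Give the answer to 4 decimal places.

1. box [0,44]×[0,53]: [(0, 0) (44, 0) (44, 53) (0, 53)]
2. ⊥bis P0·P1 via (23.22,37.085): [(0, 35.309) (0, 0) (44, 0) (44, 38.6744)]  |A|=1627.6342
3. ⊥bis P0·P2 via (13.8,32.27): [(17.3096, 36.6329) (0, 15.1146) (0, 0) (44, 0) (44, 38.6744)]  |A|=1452.8557
4. canonical 5-gon: [(17.3096, 36.6329) (0, 15.1146) (0, 0) (44, 0) (44, 38.6744)]
5. shoelace: 1452.8557

Area of P0's cell: 1452.8557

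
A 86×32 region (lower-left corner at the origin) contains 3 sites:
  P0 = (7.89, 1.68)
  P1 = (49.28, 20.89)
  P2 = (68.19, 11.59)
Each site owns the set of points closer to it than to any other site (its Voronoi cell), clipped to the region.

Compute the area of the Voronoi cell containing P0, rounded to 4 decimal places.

1. box [0,86]×[0,32]: [(0, 0) (86, 0) (86, 32) (0, 32)]
2. ⊥bis P0·P1 via (28.585,11.285): [(0, 0) (33.8226, 0) (18.9707, 32) (0, 32)]  |A|=844.6933
3. ⊥bis P0·P2 via (38.04,6.635): [(0, 0) (33.8226, 0) (18.9707, 32) (0, 32)]  |A|=844.6933
4. canonical 4-gon: [(0, 0) (33.8226, 0) (18.9707, 32) (0, 32)]
5. shoelace: 844.6933

Area of P0's cell: 844.6933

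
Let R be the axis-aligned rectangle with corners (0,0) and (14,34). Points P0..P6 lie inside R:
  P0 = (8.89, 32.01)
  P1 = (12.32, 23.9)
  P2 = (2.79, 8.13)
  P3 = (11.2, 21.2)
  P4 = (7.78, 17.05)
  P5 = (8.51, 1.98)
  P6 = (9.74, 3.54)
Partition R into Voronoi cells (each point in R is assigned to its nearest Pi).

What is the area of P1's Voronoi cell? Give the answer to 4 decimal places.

Area of P1's cell: 36.0332

1. box [0,14]×[0,34]: [(0, 0) (14, 0) (14, 34) (0, 34)]
2. ⊥bis P1·P0 via (10.605,27.955): [(0, 23.4698) (0, 0) (14, 0) (14, 29.3909)]  |A|=370.0245
3. ⊥bis P1·P2 via (7.555,16.015): [(0, 23.4698) (0, 20.5806) (14, 12.1202) (14, 29.3909)]  |A|=141.119
4. ⊥bis P1·P3 via (11.76,22.55): [(4.7251, 25.4682) (14, 21.6208) (14, 29.3909)]  |A|=36.0332
5. ⊥bis P1·P4 via (10.05,20.475): [(4.7251, 25.4682) (14, 21.6208) (14, 29.3909)]  |A|=36.0332
6. ⊥bis P1·P5 via (10.415,12.94): [(4.7251, 25.4682) (14, 21.6208) (14, 29.3909)]  |A|=36.0332
7. ⊥bis P1·P6 via (11.03,13.72): [(4.7251, 25.4682) (14, 21.6208) (14, 29.3909)]  |A|=36.0332
8. canonical 3-gon: [(4.7251, 25.4682) (14, 21.6208) (14, 29.3909)]
9. shoelace: 36.0332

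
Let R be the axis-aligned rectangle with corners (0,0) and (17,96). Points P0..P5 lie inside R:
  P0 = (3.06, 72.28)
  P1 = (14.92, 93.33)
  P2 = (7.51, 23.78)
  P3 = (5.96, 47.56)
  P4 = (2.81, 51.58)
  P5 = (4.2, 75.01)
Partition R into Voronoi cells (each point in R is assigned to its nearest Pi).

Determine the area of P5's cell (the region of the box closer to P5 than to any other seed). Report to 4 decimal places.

1. box [0,17]×[0,96]: [(0, 0) (17, 0) (17, 96) (0, 96)]
2. ⊥bis P5·P0 via (3.63,73.645): [(0, 75.1608) (17, 68.0619) (17, 96) (0, 96)]  |A|=414.6066
3. ⊥bis P5·P1 via (9.56,84.17): [(0, 89.7641) (0, 75.1608) (17, 68.0619) (17, 79.8165)]  |A|=224.0411
4. ⊥bis P5·P2 via (5.855,49.395): [(0, 89.7641) (0, 75.1608) (17, 68.0619) (17, 79.8165)]  |A|=224.0411
5. ⊥bis P5·P3 via (5.08,61.285): [(0, 89.7641) (0, 75.1608) (17, 68.0619) (17, 79.8165)]  |A|=224.0411
6. ⊥bis P5·P4 via (3.505,63.295): [(0, 89.7641) (0, 75.1608) (17, 68.0619) (17, 79.8165)]  |A|=224.0411
7. canonical 4-gon: [(0, 89.7641) (0, 75.1608) (17, 68.0619) (17, 79.8165)]
8. shoelace: 224.0411

Area of P5's cell: 224.0411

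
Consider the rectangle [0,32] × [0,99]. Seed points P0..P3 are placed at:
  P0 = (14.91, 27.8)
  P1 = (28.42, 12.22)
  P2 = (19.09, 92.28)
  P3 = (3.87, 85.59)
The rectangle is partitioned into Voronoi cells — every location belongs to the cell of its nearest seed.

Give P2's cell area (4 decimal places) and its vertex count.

Area of P2's cell: 643.7999 (4 vertices)

1. box [0,32]×[0,99]: [(0, 0) (32, 0) (32, 99) (0, 99)]
2. ⊥bis P2·P0 via (17,60.04): [(0, 61.142) (32, 59.0676) (32, 99) (0, 99)]  |A|=1244.6456
3. ⊥bis P2·P1 via (23.755,52.25): [(0, 61.142) (32, 59.0676) (32, 99) (0, 99)]  |A|=1244.6456
4. ⊥bis P2·P3 via (11.48,88.935): [(24.3915, 59.5608) (32, 59.0676) (32, 99) (7.0559, 99)]  |A|=643.7999
5. canonical 4-gon: [(24.3915, 59.5608) (32, 59.0676) (32, 99) (7.0559, 99)]
6. shoelace: 643.7999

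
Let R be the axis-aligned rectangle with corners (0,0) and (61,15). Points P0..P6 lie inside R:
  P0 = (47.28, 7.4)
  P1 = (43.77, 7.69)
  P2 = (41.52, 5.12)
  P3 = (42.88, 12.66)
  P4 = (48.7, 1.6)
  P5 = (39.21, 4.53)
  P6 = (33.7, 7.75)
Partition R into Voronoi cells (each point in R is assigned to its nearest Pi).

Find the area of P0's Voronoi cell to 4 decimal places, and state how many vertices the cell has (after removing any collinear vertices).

1. box [0,61]×[0,15]: [(0, 0) (61, 0) (61, 15) (0, 15)]
2. ⊥bis P0·P1 via (45.525,7.545): [(44.9016, 0) (61, 0) (61, 15) (46.1409, 15)]  |A|=232.1808
3. ⊥bis P0·P2 via (44.4,6.26): [(45.2429, 4.1306) (46.8779, 0) (61, 0) (61, 15) (46.1409, 15)]  |A|=228.0992
4. ⊥bis P0·P3 via (45.08,10.03): [(45.7786, 10.6144) (45.2429, 4.1306) (46.8779, 0) (61, 0) (61, 15) (51.0214, 15)]  |A|=217.3972
5. ⊥bis P0·P4 via (47.99,4.5): [(45.7786, 10.6144) (45.2429, 4.1306) (45.3523, 3.8542) (61, 7.6852) (61, 15) (51.0214, 15)]  |A|=130.0545
6. ⊥bis P0·P5 via (43.245,5.965): [(45.7786, 10.6144) (45.2429, 4.1306) (45.3523, 3.8542) (61, 7.6852) (61, 15) (51.0214, 15)]  |A|=130.0545
7. ⊥bis P0·P6 via (40.49,7.575): [(45.7786, 10.6144) (45.2429, 4.1306) (45.3523, 3.8542) (61, 7.6852) (61, 15) (51.0214, 15)]  |A|=130.0545
8. canonical 6-gon: [(45.7786, 10.6144) (45.2429, 4.1306) (45.3523, 3.8542) (61, 7.6852) (61, 15) (51.0214, 15)]
9. shoelace: 130.0545

Area of P0's cell: 130.0545 (6 vertices)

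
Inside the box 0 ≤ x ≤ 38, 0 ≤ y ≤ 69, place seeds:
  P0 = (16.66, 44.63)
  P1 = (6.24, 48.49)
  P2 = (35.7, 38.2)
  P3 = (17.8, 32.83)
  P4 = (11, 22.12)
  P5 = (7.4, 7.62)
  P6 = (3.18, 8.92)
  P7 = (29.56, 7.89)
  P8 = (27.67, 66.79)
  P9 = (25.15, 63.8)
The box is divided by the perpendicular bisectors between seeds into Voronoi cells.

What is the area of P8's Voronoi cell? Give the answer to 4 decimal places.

1. box [0,38]×[0,69]: [(0, 0) (38, 0) (38, 69) (0, 69)]
2. ⊥bis P8·P0 via (22.165,55.71): [(0, 66.7225) (38, 47.8425) (38, 69) (0, 69)]  |A|=445.2649
3. ⊥bis P8·P1 via (16.955,57.64): [(15.9782, 58.7838) (38, 47.8425) (38, 69) (7.2542, 69)]  |A|=390.0145
4. ⊥bis P8·P2 via (31.685,52.495): [(15.9782, 58.7838) (29.7371, 51.9479) (38, 54.2687) (38, 69) (7.2542, 69)]  |A|=363.4651
5. ⊥bis P8·P3 via (22.735,49.81): [(15.9782, 58.7838) (29.7371, 51.9479) (38, 54.2687) (38, 69) (7.2542, 69)]  |A|=363.4651
6. ⊥bis P8·P4 via (19.335,44.455): [(15.9782, 58.7838) (29.7371, 51.9479) (38, 54.2687) (38, 69) (7.2542, 69)]  |A|=363.4651
7. ⊥bis P8·P5 via (17.535,37.205): [(15.9782, 58.7838) (29.7371, 51.9479) (38, 54.2687) (38, 69) (7.2542, 69)]  |A|=363.4651
8. ⊥bis P8·P6 via (15.425,37.855): [(15.9782, 58.7838) (29.7371, 51.9479) (38, 54.2687) (38, 69) (7.2542, 69)]  |A|=363.4651
9. ⊥bis P8·P7 via (28.615,37.34): [(15.9782, 58.7838) (29.7371, 51.9479) (38, 54.2687) (38, 69) (7.2542, 69)]  |A|=363.4651
10. ⊥bis P8·P9 via (26.41,65.295): [(38, 55.5268) (38, 69) (22.014, 69)]  |A|=107.6911
11. canonical 3-gon: [(38, 55.5268) (38, 69) (22.014, 69)]
12. shoelace: 107.6911

Area of P8's cell: 107.6911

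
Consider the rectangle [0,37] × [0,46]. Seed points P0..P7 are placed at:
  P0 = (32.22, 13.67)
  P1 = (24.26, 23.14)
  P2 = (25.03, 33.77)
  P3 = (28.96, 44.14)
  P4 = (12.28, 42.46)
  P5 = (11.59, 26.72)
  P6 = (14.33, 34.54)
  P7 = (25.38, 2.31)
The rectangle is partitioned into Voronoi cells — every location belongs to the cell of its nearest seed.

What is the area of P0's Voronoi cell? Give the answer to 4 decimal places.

1. box [0,37]×[0,46]: [(0, 0) (37, 0) (37, 46) (0, 46)]
2. ⊥bis P0·P1 via (28.24,18.405): [(6.3436, 0) (37, 0) (37, 25.7682)]  |A|=394.9803
3. ⊥bis P0·P2 via (28.625,23.72): [(6.3436, 0) (37, 0) (37, 25.7682)]  |A|=394.9803
4. ⊥bis P0·P3 via (30.59,28.905): [(6.3436, 0) (37, 0) (37, 25.7682)]  |A|=394.9803
5. ⊥bis P0·P4 via (22.25,28.065): [(6.3436, 0) (37, 0) (37, 25.7682)]  |A|=394.9803
6. ⊥bis P0·P5 via (21.905,20.195): [(12.2941, 5.0017) (9.1302, 0) (37, 0) (37, 25.7682)]  |A|=388.0115
7. ⊥bis P0·P6 via (23.275,24.105): [(12.2941, 5.0017) (9.1302, 0) (37, 0) (37, 25.7682)]  |A|=388.0115
8. ⊥bis P0·P7 via (28.8,7.99): [(21.2544, 12.5333) (37, 3.0527) (37, 25.7682)]  |A|=178.8345
9. canonical 3-gon: [(21.2544, 12.5333) (37, 3.0527) (37, 25.7682)]
10. shoelace: 178.8345

Area of P0's cell: 178.8345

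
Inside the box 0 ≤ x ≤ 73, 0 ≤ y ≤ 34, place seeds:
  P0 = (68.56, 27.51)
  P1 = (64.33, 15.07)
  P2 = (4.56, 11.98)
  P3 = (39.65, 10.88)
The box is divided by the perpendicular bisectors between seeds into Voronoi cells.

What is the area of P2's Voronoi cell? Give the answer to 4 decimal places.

Area of P2's cell: 757.5067

1. box [0,73]×[0,34]: [(0, 0) (73, 0) (73, 34) (0, 34)]
2. ⊥bis P2·P0 via (36.56,19.745): [(0, 0) (41.3512, 0) (33.1009, 34) (0, 34)]  |A|=1265.6871
3. ⊥bis P2·P1 via (34.445,13.525): [(0, 0) (35.1442, 0) (33.4638, 32.5047) (33.1009, 34) (0, 34)]  |A|=1164.8084
4. ⊥bis P2·P3 via (22.105,11.43): [(0, 0) (21.7467, 0) (22.8125, 34) (0, 34)]  |A|=757.5067
5. canonical 4-gon: [(0, 0) (21.7467, 0) (22.8125, 34) (0, 34)]
6. shoelace: 757.5067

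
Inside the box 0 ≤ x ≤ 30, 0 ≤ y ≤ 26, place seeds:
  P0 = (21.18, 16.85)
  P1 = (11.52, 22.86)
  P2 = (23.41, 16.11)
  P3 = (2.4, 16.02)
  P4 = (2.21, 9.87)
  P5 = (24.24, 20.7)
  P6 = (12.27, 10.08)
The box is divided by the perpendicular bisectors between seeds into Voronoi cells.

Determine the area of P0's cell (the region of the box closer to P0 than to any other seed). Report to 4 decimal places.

1. box [0,30]×[0,26]: [(0, 0) (30, 0) (30, 26) (0, 26)]
2. ⊥bis P0·P1 via (16.35,19.855): [(3.9971, 0) (30, 0) (30, 26) (20.1731, 26)]  |A|=465.7864
3. ⊥bis P0·P2 via (22.295,16.48): [(3.9971, 0) (16.8263, 0) (25.4541, 26) (20.1731, 26)]  |A|=235.4316
4. ⊥bis P0·P3 via (11.79,16.435): [(11.9513, 12.7849) (12.5164, 0) (16.8263, 0) (25.4541, 26) (20.1731, 26)]  |A|=180.9729
5. ⊥bis P0·P4 via (11.695,13.36): [(11.9513, 12.7849) (11.9574, 12.6468) (16.6108, 0) (16.8263, 0) (25.4541, 26) (20.1731, 26)]  |A|=155.0821
6. ⊥bis P0·P5 via (22.71,18.775): [(18.0048, 22.5147) (11.9513, 12.7849) (11.9574, 12.6468) (16.6108, 0) (16.8263, 0) (22.9842, 18.557)]  |A|=122.4609
7. ⊥bis P0·P6 via (16.725,13.465): [(18.0048, 22.5147) (14.333, 16.6131) (19.9055, 9.2792) (22.9842, 18.557)]  |A|=59.0994
8. canonical 4-gon: [(18.0048, 22.5147) (14.333, 16.6131) (19.9055, 9.2792) (22.9842, 18.557)]
9. shoelace: 59.0994

Area of P0's cell: 59.0994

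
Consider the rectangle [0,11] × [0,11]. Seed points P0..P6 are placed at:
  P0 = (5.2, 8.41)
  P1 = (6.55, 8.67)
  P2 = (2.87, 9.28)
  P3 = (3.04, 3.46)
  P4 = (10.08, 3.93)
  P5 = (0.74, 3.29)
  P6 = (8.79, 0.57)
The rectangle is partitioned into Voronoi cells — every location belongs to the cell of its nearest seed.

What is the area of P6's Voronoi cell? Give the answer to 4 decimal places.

Area of P6's cell: 13.8398

1. box [0,11]×[0,11]: [(0, 0) (11, 0) (11, 11) (0, 11)]
2. ⊥bis P6·P0 via (6.995,4.49): [(0, 1.2869) (0, 0) (11, 0) (11, 6.3239)]  |A|=41.8597
3. ⊥bis P6·P1 via (7.67,4.62): [(6.6826, 4.3469) (0, 1.2869) (0, 0) (11, 0) (11, 5.5409)]  |A|=40.1693
4. ⊥bis P6·P2 via (5.83,4.925): [(6.6826, 4.3469) (1.463, 1.9569) (0, 0.9625) (0, 0) (11, 0) (11, 5.5409)]  |A|=39.932
5. ⊥bis P6·P3 via (5.915,2.015): [(7.1523, 4.4768) (4.9022, 0) (11, 0) (11, 5.5409)]  |A|=24.3091
6. ⊥bis P6·P4 via (9.435,2.25): [(6.5834, 3.3448) (4.9022, 0) (11, 0) (11, 1.6492)]  |A|=13.8398
7. ⊥bis P6·P5 via (4.765,1.93): [(6.5834, 3.3448) (4.9022, 0) (11, 0) (11, 1.6492)]  |A|=13.8398
8. canonical 4-gon: [(6.5834, 3.3448) (4.9022, 0) (11, 0) (11, 1.6492)]
9. shoelace: 13.8398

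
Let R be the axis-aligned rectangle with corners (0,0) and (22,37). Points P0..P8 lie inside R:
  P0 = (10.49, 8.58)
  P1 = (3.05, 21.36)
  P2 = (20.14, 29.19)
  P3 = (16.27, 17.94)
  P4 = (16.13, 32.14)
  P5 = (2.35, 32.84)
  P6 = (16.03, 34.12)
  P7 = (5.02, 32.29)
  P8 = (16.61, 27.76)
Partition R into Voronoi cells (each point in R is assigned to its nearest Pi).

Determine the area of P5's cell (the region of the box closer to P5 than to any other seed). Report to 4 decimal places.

Area of P5's cell: 35.6529

1. box [0,22]×[0,37]: [(0, 0) (22, 0) (22, 37) (0, 37)]
2. ⊥bis P5·P0 via (6.42,20.71): [(0, 18.5559) (22, 25.9376) (22, 37) (0, 37)]  |A|=324.5718
3. ⊥bis P5·P1 via (2.7,27.1): [(0, 26.9354) (22, 28.2768) (22, 37) (0, 37)]  |A|=206.6659
4. ⊥bis P5·P2 via (11.245,31.015): [(0, 26.9354) (10.5398, 27.578) (12.473, 37) (0, 37)]  |A|=111.7996
5. ⊥bis P5·P3 via (9.31,25.39): [(0, 26.9354) (10.5398, 27.578) (12.473, 37) (0, 37)]  |A|=111.7996
6. ⊥bis P5·P4 via (9.24,32.49): [(0, 26.9354) (8.9857, 27.4833) (9.4691, 37) (0, 37)]  |A|=90.2761
7. ⊥bis P5·P6 via (9.19,33.48): [(0, 26.9354) (8.9857, 27.4833) (9.255, 32.7853) (8.8606, 37) (0, 37)]  |A|=88.9939
8. ⊥bis P5·P7 via (3.685,32.565): [(0, 26.9354) (2.5575, 27.0913) (4.5986, 37) (0, 37)]  |A|=35.6529
9. ⊥bis P5·P8 via (9.48,30.3): [(0, 26.9354) (2.5575, 27.0913) (4.5986, 37) (0, 37)]  |A|=35.6529
10. canonical 4-gon: [(0, 26.9354) (2.5575, 27.0913) (4.5986, 37) (0, 37)]
11. shoelace: 35.6529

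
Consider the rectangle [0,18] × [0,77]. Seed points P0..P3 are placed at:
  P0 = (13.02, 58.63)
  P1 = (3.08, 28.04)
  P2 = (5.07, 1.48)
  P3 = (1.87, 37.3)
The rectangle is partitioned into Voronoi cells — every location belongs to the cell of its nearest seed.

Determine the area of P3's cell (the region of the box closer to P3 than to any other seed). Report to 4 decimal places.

Area of P3's cell: 245.3314

1. box [0,18]×[0,77]: [(0, 0) (18, 0) (18, 77) (0, 77)]
2. ⊥bis P3·P0 via (7.445,47.965): [(0, 51.8568) (0, 0) (18, 0) (18, 42.4475)]  |A|=848.7386
3. ⊥bis P3·P1 via (2.475,32.67): [(0, 51.8568) (0, 32.3466) (18, 34.6986) (18, 42.4475)]  |A|=245.3314
4. ⊥bis P3·P2 via (3.47,19.39): [(0, 51.8568) (0, 32.3466) (18, 34.6986) (18, 42.4475)]  |A|=245.3314
5. canonical 4-gon: [(0, 51.8568) (0, 32.3466) (18, 34.6986) (18, 42.4475)]
6. shoelace: 245.3314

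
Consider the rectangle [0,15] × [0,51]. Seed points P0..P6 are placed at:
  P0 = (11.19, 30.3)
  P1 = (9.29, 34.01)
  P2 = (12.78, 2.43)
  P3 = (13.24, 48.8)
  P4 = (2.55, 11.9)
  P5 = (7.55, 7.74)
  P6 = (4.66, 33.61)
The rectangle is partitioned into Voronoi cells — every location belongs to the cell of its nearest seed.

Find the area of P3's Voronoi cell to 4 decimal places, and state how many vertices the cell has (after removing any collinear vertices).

1. box [0,15]×[0,51]: [(0, 0) (15, 0) (15, 51) (0, 51)]
2. ⊥bis P3·P0 via (12.215,39.55): [(0, 40.9036) (15, 39.2414) (15, 51) (0, 51)]  |A|=163.9129
3. ⊥bis P3·P1 via (11.265,41.405): [(0, 44.4136) (15, 40.4075) (15, 51) (0, 51)]  |A|=128.8421
4. ⊥bis P3·P2 via (13.01,25.615): [(0, 44.4136) (15, 40.4075) (15, 51) (0, 51)]  |A|=128.8421
5. ⊥bis P3·P4 via (7.895,30.35): [(0, 44.4136) (15, 40.4075) (15, 51) (0, 51)]  |A|=128.8421
6. ⊥bis P3·P5 via (10.395,28.27): [(0, 44.4136) (15, 40.4075) (15, 51) (0, 51)]  |A|=128.8421
7. ⊥bis P3·P6 via (8.95,41.205): [(0, 46.2604) (6.202, 42.7572) (15, 40.4075) (15, 51) (0, 51)]  |A|=123.1152
8. canonical 5-gon: [(0, 46.2604) (6.202, 42.7572) (15, 40.4075) (15, 51) (0, 51)]
9. shoelace: 123.1152

Area of P3's cell: 123.1152 (5 vertices)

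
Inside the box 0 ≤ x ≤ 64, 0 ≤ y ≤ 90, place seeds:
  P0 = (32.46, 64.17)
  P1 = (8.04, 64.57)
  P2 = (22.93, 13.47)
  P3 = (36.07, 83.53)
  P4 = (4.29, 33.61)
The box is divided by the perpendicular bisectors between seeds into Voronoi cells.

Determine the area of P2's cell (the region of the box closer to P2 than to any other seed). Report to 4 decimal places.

Area of P2's cell: 1941.2507

1. box [0,64]×[0,90]: [(0, 0) (64, 0) (64, 90) (0, 90)]
2. ⊥bis P2·P0 via (27.695,38.82): [(0, 44.0258) (0, 0) (64, 0) (64, 31.9958)]  |A|=2432.6909
3. ⊥bis P2·P1 via (15.485,39.02): [(19.8556, 40.2936) (0, 34.5078) (0, 0) (64, 0) (64, 31.9958)]  |A|=2338.1985
4. ⊥bis P2·P3 via (29.5,48.5): [(19.8556, 40.2936) (0, 34.5078) (0, 0) (64, 0) (64, 31.9958)]  |A|=2338.1985
5. ⊥bis P2·P4 via (13.61,23.54): [(29.7103, 38.4412) (0, 10.9437) (0, 0) (64, 0) (64, 31.9958)]  |A|=1941.2507
6. canonical 5-gon: [(29.7103, 38.4412) (0, 10.9437) (0, 0) (64, 0) (64, 31.9958)]
7. shoelace: 1941.2507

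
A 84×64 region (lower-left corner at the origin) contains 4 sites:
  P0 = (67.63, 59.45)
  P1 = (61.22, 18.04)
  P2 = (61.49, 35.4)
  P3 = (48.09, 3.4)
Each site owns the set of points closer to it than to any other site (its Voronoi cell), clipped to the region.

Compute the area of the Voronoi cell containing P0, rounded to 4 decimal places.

1. box [0,84]×[0,64]: [(0, 0) (84, 0) (84, 64) (0, 64)]
2. ⊥bis P0·P1 via (64.425,38.745): [(0, 48.7176) (84, 35.7149) (84, 64) (0, 64)]  |A|=1829.8354
3. ⊥bis P0·P2 via (64.56,47.425): [(0, 63.9073) (84, 42.4619) (84, 64) (0, 64)]  |A|=908.4935
4. ⊥bis P0·P3 via (57.86,31.425): [(0, 63.9073) (84, 42.4619) (84, 64) (0, 64)]  |A|=908.4935
5. canonical 4-gon: [(0, 63.9073) (84, 42.4619) (84, 64) (0, 64)]
6. shoelace: 908.4935

Area of P0's cell: 908.4935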